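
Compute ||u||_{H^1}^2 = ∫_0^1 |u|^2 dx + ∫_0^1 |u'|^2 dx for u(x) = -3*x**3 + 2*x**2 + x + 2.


||u||_{H^1}^2 = 884/105

The H^1 norm (squared) on an interval (0, L) is
  ||u||_{H^1}^2 = ∫_0^L u(x)^2 dx + ∫_0^L u'(x)^2 dx.
Compute u'(x) = -9*x**2 + 4*x + 1.
Then u(x)^2 = 9*x**6 - 12*x**5 - 2*x**4 - 8*x**3 + 9*x**2 + 4*x + 4 and u'(x)^2 = 81*x**4 - 72*x**3 - 2*x**2 + 8*x + 1.
Integrate each monomial from 0 to 1 using ∫_0^1 c·x^n dx = c·1^(n+1)/(n+1):
  ∫_0^1 u(x)^2 dx = ∫_0^1 (9*x^6 - 12*x^5 - 2*x^4 - 8*x^3 + 9*x^2 + 4*x + 4) dx. Term by term:
    ∫_0^1 9*x^6 dx = 9/7;  ∫_0^1 -12*x^5 dx = -2;  ∫_0^1 -2*x^4 dx = -2/5;
    ∫_0^1 -8*x^3 dx = -2;  ∫_0^1 9*x^2 dx = 3;  ∫_0^1 4*x dx = 2;
    ∫_0^1 4 dx = 4.
  Sum: 9/7 − 2 − 2/5 − 2 + 3 + 2 + 4 = 206/35.
  ∫_0^1 u'(x)^2 dx = ∫_0^1 (81*x^4 - 72*x^3 - 2*x^2 + 8*x + 1) dx. Term by term:
    ∫_0^1 81*x^4 dx = 81/5;  ∫_0^1 -72*x^3 dx = -18;  ∫_0^1 -2*x^2 dx = -2/3;
    ∫_0^1 8*x dx = 4;  ∫_0^1 1 dx = 1.
  Sum: 81/5 − 18 − 2/3 + 4 + 1 = 38/15.
Adding: ||u||_{H^1}^2 = 206/35 + 38/15 = 884/105.


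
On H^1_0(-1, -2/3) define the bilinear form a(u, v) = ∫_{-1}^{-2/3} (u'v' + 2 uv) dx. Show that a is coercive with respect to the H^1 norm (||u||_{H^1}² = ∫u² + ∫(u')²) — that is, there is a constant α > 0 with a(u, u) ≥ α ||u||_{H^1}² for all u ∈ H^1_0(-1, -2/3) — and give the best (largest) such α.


α = 1

Coercivity of a(·,·) on H^1_0(-1, -2/3) means a(u, u) ≥ α ||u||_{H^1}² for every u ∈ H^1_0.
The interval has length L = 1/3, and Poincaré/coercivity depend only on L. Here a(u, u) = ∫(u')² + (2)·∫u².
Here c = 2 ≥ 1, so a(u,u) = ∫(u')² + c∫u² ≥ ∫(u')² + ∫u² = ||u||_{H^1}², i.e. α = 1 works. No larger α is possible: a(u,u) ≥ α||u||_{H^1}² means (1−α)∫(u')² ≥ (α−c)∫u², and for the modes u_n = sin(nπ(x−x₀)/L) (x₀ the left endpoint) one has ∫u_n²/∫(u_n')² = (L/(nπ))² → 0, so a(u_n,u_n)/||u_n||_{H^1}² → 1. Hence the optimal constant is α = 1.
Therefore α = 1.


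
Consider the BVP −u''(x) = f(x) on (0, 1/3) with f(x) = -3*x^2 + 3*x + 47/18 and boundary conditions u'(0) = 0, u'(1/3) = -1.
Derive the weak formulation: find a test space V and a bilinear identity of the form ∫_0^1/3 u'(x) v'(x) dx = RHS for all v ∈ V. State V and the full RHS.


V = H^1(0, 1/3) (v unrestricted at boundary; u is determined up to an additive constant); weak form: ∫_0^1/3 u'v' dx = ∫_0^1/3 (-3*x^2 + 3*x + 47/18) v dx − v(1/3) for all v ∈ V.

Multiply both sides by a test function v and integrate from 0 to 1/3:
  ∫_0^1/3 −u''(x) v(x) dx = ∫_0^1/3 f(x) v(x) dx.
Integrate the LHS by parts once:
  ∫_0^1/3 −u'' v dx = −[u'(x) v(x)]_0^1/3 + ∫_0^1/3 u'(x) v'(x) dx.
Thus ∫_0^1/3 u'(x) v'(x) dx = ∫_0^1/3 f(x) v(x) dx + [u'(x) v(x)]_0^1/3.
Choose V so that boundary terms are either known or forced to vanish.
u has inhomogeneous Neumann u'(0) = 0, u'(1/3) = -1. [u' v]_0^1/3 = (-1)·v(1/3) − (0)·v(0) = − v(1/3). Take V = H^1(0, 1/3); boundary term becomes part of RHS.
Weak formulation: find u (satisfying any essential BC) such that ∫_0^1/3 u'(x) v'(x) dx = ∫_0^1/3 f v dx − v(1/3) for all v ∈ V (Neumann data are natural BCs: they enter the RHS as boundary terms).
Substituting f(x) = -3*x^2 + 3*x + 47/18, the right-hand side is ∫_0^1/3 (-3*x^2 + 3*x + 47/18) v dx − v(1/3).
Compatibility check (pure Neumann): taking v ≡ 1 ∈ V gives 0 = ∫_0^1/3 f dx + (-1) − (0), i.e. ∫_0^1/3 f dx must equal u'(0) − u'(1/3) = 1. Indeed ∫_0^1/3 (-3*x^2 + 3*x + 47/18) dx = 1, so the data are compatible. The solution is then unique only up to an additive constant (fix it e.g. by requiring ∫_0^1/3 u dx = 0).


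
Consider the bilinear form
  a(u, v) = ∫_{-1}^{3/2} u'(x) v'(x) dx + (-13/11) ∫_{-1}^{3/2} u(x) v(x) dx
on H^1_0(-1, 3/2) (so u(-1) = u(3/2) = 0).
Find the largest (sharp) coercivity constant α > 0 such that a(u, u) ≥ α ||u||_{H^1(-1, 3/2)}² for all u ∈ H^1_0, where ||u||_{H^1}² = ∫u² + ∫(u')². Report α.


α = (-325 + 44*π^2)/(11*(25 + 4*π^2))

Coercivity of a(·,·) on H^1_0(-1, 3/2) means a(u, u) ≥ α ||u||_{H^1}² for every u ∈ H^1_0.
The interval has length L = 5/2, and Poincaré/coercivity depend only on L. Here a(u, u) = ∫(u')² + (-13/11)·∫u².
Here c = -13/11 < 0 with |c| < (π/L)² = 4*π^2/25, so coercivity still holds. The condition a(u,u) ≥ α||u||_{H^1}² reads (1−α)∫(u')² ≥ (α−c)∫u². Any admissible α is ≤ 1 (rapidly oscillating u have ∫u²/∫(u')² → 0), and α = 1 would force 0 ≥ (1−c)∫u², impossible since c < 1; so 1−α > 0. By the sharp Poincaré inequality on H^1_0 of an interval of length L, ∫(u')² ≥ (π/L)²∫u² with equality for the first sine mode sin(π(x−x₀)/L) (x₀ the left endpoint), so the inequality holds for all u iff (1−α)(π/L)² ≥ α − c, i.e. α ≤ ((π/L)² + c)/((π/L)² + 1) = (1 + c(L/π)²)/(1 + (L/π)²). (Direct route, valid since c ≤ 0: Poincaré gives c∫u² ≥ c(L/π)²∫(u')², so a(u,u) ≥ (1 + c(L/π)²)∫(u')², while ||u||_{H^1}² ≤ (1 + (L/π)²)∫(u')²; dividing yields the same α.) With (π/L)² = 4*π^2/25 and c = -13/11, the largest admissible constant is α = ((π/L)² + c)/((π/L)² + 1).
Simplifying, α = (-325 + 44*π^2)/(11*(25 + 4*π^2)).


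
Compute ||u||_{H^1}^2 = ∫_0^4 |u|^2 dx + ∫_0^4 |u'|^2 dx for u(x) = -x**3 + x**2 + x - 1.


||u||_{H^1}^2 = 216472/105

The H^1 norm (squared) on an interval (0, L) is
  ||u||_{H^1}^2 = ∫_0^L u(x)^2 dx + ∫_0^L u'(x)^2 dx.
Compute u'(x) = -3*x**2 + 2*x + 1.
Then u(x)^2 = x**6 - 2*x**5 - x**4 + 4*x**3 - x**2 - 2*x + 1 and u'(x)^2 = 9*x**4 - 12*x**3 - 2*x**2 + 4*x + 1.
Integrate each monomial from 0 to 4 using ∫_0^4 c·x^n dx = c·4^(n+1)/(n+1):
  ∫_0^4 u(x)^2 dx = ∫_0^4 (x^6 - 2*x^5 - x^4 + 4*x^3 - x^2 - 2*x + 1) dx. Term by term:
    ∫_0^4 x^6 dx = 16384/7;  ∫_0^4 -2*x^5 dx = -4096/3;  ∫_0^4 -x^4 dx = -1024/5;
    ∫_0^4 4*x^3 dx = 256;  ∫_0^4 -x^2 dx = -64/3;  ∫_0^4 -2*x dx = -16;
    ∫_0^4 1 dx = 4.
  Sum: 16384/7 − 4096/3 − 1024/5 + 256 − 64/3 − 16 + 4 = 104276/105.
  ∫_0^4 u'(x)^2 dx = ∫_0^4 (9*x^4 - 12*x^3 - 2*x^2 + 4*x + 1) dx. Term by term:
    ∫_0^4 9*x^4 dx = 9216/5;  ∫_0^4 -12*x^3 dx = -768;  ∫_0^4 -2*x^2 dx = -128/3;
    ∫_0^4 4*x dx = 32;  ∫_0^4 1 dx = 4.
  Sum: 9216/5 − 768 − 128/3 + 32 + 4 = 16028/15.
Adding: ||u||_{H^1}^2 = 104276/105 + 16028/15 = 216472/105.


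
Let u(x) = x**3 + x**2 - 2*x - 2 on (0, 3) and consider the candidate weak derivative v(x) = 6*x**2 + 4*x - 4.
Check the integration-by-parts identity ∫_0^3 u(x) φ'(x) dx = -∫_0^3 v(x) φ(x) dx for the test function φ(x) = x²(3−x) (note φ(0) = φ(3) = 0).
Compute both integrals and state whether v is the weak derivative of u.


LHS = -837/10, RHS = -837/5. No, v is not the weak derivative of u.

u(x) = x**3 + x**2 - 2*x - 2, classical derivative u'(x) = 3*x**2 + 2*x - 2.
φ(x) = x²(3−x), so φ'(x) = 3*x*(2 - x).
Note φ(0) = φ(3) = 0, so the boundary term u·φ vanishes.
LHS = ∫_0^3 u(x) φ'(x) dx = ∫_0^3 (-3*x^5 + 3*x^4 + 12*x^3 - 6*x^2 - 12*x) dx. Term by term:
  ∫_0^3 -3*x^5 dx = -729/2;  ∫_0^3 3*x^4 dx = 729/5;  ∫_0^3 12*x^3 dx = 243;
  ∫_0^3 -6*x^2 dx = -54;  ∫_0^3 -12*x dx = -54.
Sum: -729/2 + 729/5 + 243 − 54 − 54 = -837/10.
So LHS = -837/10.
∫_0^3 v(x) φ(x) dx = ∫_0^3 (-6*x^5 + 14*x^4 + 16*x^3 - 12*x^2) dx. Term by term:
  ∫_0^3 -6*x^5 dx = -729;  ∫_0^3 14*x^4 dx = 3402/5;  ∫_0^3 16*x^3 dx = 324;
  ∫_0^3 -12*x^2 dx = -108.
Sum: -729 + 3402/5 + 324 − 108 = 837/5.
So RHS = -∫_0^3 v(x) φ(x) dx = -837/5.
LHS − RHS = 837/10 ≠ 0, so the identity fails.
(For a valid weak derivative the identity must hold for EVERY test function, in particular this one. The failure shows v is NOT the weak derivative of u.)
Correct weak derivative would be u'(x) = 3*x**2 + 2*x - 2.


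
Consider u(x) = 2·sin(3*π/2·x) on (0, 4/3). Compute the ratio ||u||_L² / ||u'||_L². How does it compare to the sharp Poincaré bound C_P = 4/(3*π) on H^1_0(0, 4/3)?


||u||_L² / ||u'||_L² = 2/(3*π) < C_P = 4/(3*π).

u(x) = 2·sin(3*π/2·x), so u'(x) = 3*π*cos(3*π*x/2).
Writing u(x) = A·sin(kπx/L) with A = 2 and k = 2, use ∫_0^L sin²(kπx/L) dx = L/2 and ∫_0^L cos²(kπx/L) dx = L/2.
u² = 4·sin²(3*π/2·x) and (u')² = 9*π^2·cos²(3*π/2·x), and each of sin², cos² integrates to L/2 = 2/3 over (0, 4/3).
∫_0^4/3 u² dx = 8/3, so ||u||_L² = 2*sqrt(6)/3.
∫_0^4/3 (u')² dx = 6*π^2, so ||u'||_L² = sqrt(6)*π.
Ratio ||u||_L² / ||u'||_L² = 2/(3*π).
Sharp Poincaré constant on H^1_0(0, 4/3) is C_P = L/π = 4/(3*π), achieved by sin(3*π/4·x).
This is the k = 2 harmonic; the ratio L/(kπ) is strictly less than C_P = L/π, consistent with the sharp inequality ||u||_L² ≤ C_P ||u'||_L².


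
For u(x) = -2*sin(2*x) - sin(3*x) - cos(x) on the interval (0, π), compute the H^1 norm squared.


||u||_{H^1(0,π)}^2 = 32/3 + 16*π

u'(x) = sin(x) - 4*cos(2*x) - 3*cos(3*x).
Expand u² and (u')² and integrate term by term on (0, π), using: for integers n ≥ 1, ∫_0^π sin²(nx) dx = ∫_0^π cos²(nx) dx = π/2; for n ≠ n', ∫_0^π sin(nx)sin(n'x) dx = ∫_0^π cos(nx)cos(n'x) dx = 0; and by product-to-sum, ∫_0^π sin(nx)cos(n'x) dx = ½∫_0^π [sin((n+n')x) + sin((n−n')x)] dx, which is 0 when n+n' is even and 2n/(n²−n'²) when n+n' is odd (it need not vanish on (0, π)).
  u² squared terms: (-1)²·∫cos(x)² dx = 1·π/2 = π/2;  (-1)²·∫sin(3x)² dx = 1·π/2 = π/2;  (-2)²·∫sin(2x)² dx = 4·π/2 = 2*π.
  u² cross terms: 2·(-1)·(-1)·∫cos(x)·sin(3x) dx = 2·(0) = 0;  2·(-1)·(-2)·∫cos(x)·sin(2x) dx = 4·(4/3) = 16/3;  2·(-1)·(-2)·∫sin(3x)·sin(2x) dx = 4·(0) = 0.
  So ∫_0^π u² dx = π/2 + π/2 + 2*π + 0 + 16/3 + 0 = 16/3 + 3*π.
  (u')² squared terms: (-4)²·∫cos(2x)² dx = 16·π/2 = 8*π;  (-3)²·∫cos(3x)² dx = 9·π/2 = 9*π/2;  (1)²·∫sin(x)² dx = 1·π/2 = π/2.
  (u')² cross terms: 2·(-4)·(-3)·∫cos(2x)·cos(3x) dx = 24·(0) = 0;  2·(-4)·(1)·∫cos(2x)·sin(x) dx = -8·(-2/3) = 16/3;  2·(-3)·(1)·∫cos(3x)·sin(x) dx = -6·(0) = 0.
  So ∫_0^π (u')² dx = 8*π + 9*π/2 + π/2 + 0 + 16/3 + 0 = 16/3 + 13*π.
||u||_{H^1}^2 = (16/3 + 3*π) + (16/3 + 13*π) = 32/3 + 16*π.


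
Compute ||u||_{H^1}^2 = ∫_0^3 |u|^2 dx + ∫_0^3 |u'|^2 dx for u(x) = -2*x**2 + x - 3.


||u||_{H^1}^2 = 1707/5

The H^1 norm (squared) on an interval (0, L) is
  ||u||_{H^1}^2 = ∫_0^L u(x)^2 dx + ∫_0^L u'(x)^2 dx.
Compute u'(x) = 1 - 4*x.
Then u(x)^2 = 4*x**4 - 4*x**3 + 13*x**2 - 6*x + 9 and u'(x)^2 = 16*x**2 - 8*x + 1.
Integrate each monomial from 0 to 3 using ∫_0^3 c·x^n dx = c·3^(n+1)/(n+1):
  ∫_0^3 u(x)^2 dx = ∫_0^3 (4*x^4 - 4*x^3 + 13*x^2 - 6*x + 9) dx. Term by term:
    ∫_0^3 4*x^4 dx = 972/5;  ∫_0^3 -4*x^3 dx = -81;  ∫_0^3 13*x^2 dx = 117;
    ∫_0^3 -6*x dx = -27;  ∫_0^3 9 dx = 27.
  Sum: 972/5 − 81 + 117 − 27 + 27 = 1152/5.
  ∫_0^3 u'(x)^2 dx = ∫_0^3 (16*x^2 - 8*x + 1) dx. Term by term:
    ∫_0^3 16*x^2 dx = 144;  ∫_0^3 -8*x dx = -36;  ∫_0^3 1 dx = 3.
  Sum: 144 − 36 + 3 = 111.
Adding: ||u||_{H^1}^2 = 1152/5 + 111 = 1707/5.


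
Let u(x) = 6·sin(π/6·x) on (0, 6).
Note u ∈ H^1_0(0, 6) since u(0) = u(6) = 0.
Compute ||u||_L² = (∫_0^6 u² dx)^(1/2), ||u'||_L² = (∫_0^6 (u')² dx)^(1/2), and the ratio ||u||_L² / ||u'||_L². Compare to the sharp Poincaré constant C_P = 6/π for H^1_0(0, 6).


||u||_L² / ||u'||_L² = 6/π = C_P.

u(x) = 6·sin(π/6·x), so u'(x) = π*cos(π*x/6).
Writing u(x) = A·sin(kπx/L) with A = 6 and k = 1, use ∫_0^L sin²(kπx/L) dx = L/2 and ∫_0^L cos²(kπx/L) dx = L/2.
u² = 36·sin²(π/6·x) and (u')² = π^2·cos²(π/6·x), and each of sin², cos² integrates to L/2 = 3 over (0, 6).
∫_0^6 u² dx = 108, so ||u||_L² = 6*sqrt(3).
∫_0^6 (u')² dx = 3*π^2, so ||u'||_L² = sqrt(3)*π.
Ratio ||u||_L² / ||u'||_L² = 6/π.
Sharp Poincaré constant on H^1_0(0, 6) is C_P = L/π = 6/π, achieved by sin(π/6·x).
This is the k = 1 eigenfunction (up to amplitude), so the ratio equals the sharp Poincaré constant exactly.


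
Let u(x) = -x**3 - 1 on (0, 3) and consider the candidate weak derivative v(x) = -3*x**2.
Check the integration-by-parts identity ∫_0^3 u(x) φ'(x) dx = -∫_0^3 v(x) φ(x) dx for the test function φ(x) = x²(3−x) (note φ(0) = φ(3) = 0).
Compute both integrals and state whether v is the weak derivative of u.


LHS = 729/10, RHS = 729/10. Yes, v = u' weakly.

u(x) = -x**3 - 1, classical derivative u'(x) = -3*x**2.
φ(x) = x²(3−x), so φ'(x) = 3*x*(2 - x).
Note φ(0) = φ(3) = 0, so the boundary term u·φ vanishes.
LHS = ∫_0^3 u(x) φ'(x) dx = ∫_0^3 (3*x^5 - 6*x^4 + 3*x^2 - 6*x) dx. Term by term:
  ∫_0^3 3*x^5 dx = 729/2;  ∫_0^3 -6*x^4 dx = -1458/5;  ∫_0^3 3*x^2 dx = 27;
  ∫_0^3 -6*x dx = -27.
Sum: 729/2 − 1458/5 + 27 − 27 = 729/10.
So LHS = 729/10.
∫_0^3 v(x) φ(x) dx = ∫_0^3 (3*x^5 - 9*x^4) dx. Term by term:
  ∫_0^3 3*x^5 dx = 729/2;  ∫_0^3 -9*x^4 dx = -2187/5.
Sum: 729/2 − 2187/5 = -729/10.
So RHS = -∫_0^3 v(x) φ(x) dx = 729/10.
LHS = RHS, so the identity holds for this test φ.
Moreover u is smooth here and v(x) = u'(x) = -3*x**2 pointwise, so the identity holds for every test function. Hence v is the weak derivative of u.


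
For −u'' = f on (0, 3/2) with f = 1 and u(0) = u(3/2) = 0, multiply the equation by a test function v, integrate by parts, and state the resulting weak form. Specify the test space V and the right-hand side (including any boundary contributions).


V = H^1_0(0, 3/2) (so v(0) = v(3/2) = 0); weak form: ∫_0^3/2 u'v' dx = ∫_0^3/2 (1) v dx for all v ∈ V.

Multiply both sides by a test function v and integrate from 0 to 3/2:
  ∫_0^3/2 −u''(x) v(x) dx = ∫_0^3/2 f(x) v(x) dx.
Integrate the LHS by parts once:
  ∫_0^3/2 −u'' v dx = −[u'(x) v(x)]_0^3/2 + ∫_0^3/2 u'(x) v'(x) dx.
Thus ∫_0^3/2 u'(x) v'(x) dx = ∫_0^3/2 f(x) v(x) dx + [u'(x) v(x)]_0^3/2.
Choose V so that boundary terms are either known or forced to vanish.
u is Dirichlet: u(0) = u(3/2) = 0. Let V = H^1_0(0, 3/2); then v(0) = v(3/2) = 0, and [u' v]_0^3/2 = 0.
Weak formulation: find u (satisfying any essential BC) such that ∫_0^3/2 u'(x) v'(x) dx = ∫_0^3/2 f v dx for all v ∈ V.
Substituting f(x) = 1, the right-hand side is ∫_0^3/2 (1) v dx.


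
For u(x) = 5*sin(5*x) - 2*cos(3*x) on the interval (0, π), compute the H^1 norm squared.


||u||_{H^1(0,π)}^2 = 345*π

u'(x) = 6*sin(3*x) + 25*cos(5*x).
Expand u² and (u')² and integrate term by term on (0, π), using: for integers n ≥ 1, ∫_0^π sin²(nx) dx = ∫_0^π cos²(nx) dx = π/2; for n ≠ n', ∫_0^π sin(nx)sin(n'x) dx = ∫_0^π cos(nx)cos(n'x) dx = 0; and by product-to-sum, ∫_0^π sin(nx)cos(n'x) dx = ½∫_0^π [sin((n+n')x) + sin((n−n')x)] dx, which is 0 when n+n' is even and 2n/(n²−n'²) when n+n' is odd (it need not vanish on (0, π)).
  u² squared terms: (-2)²·∫cos(3x)² dx = 4·π/2 = 2*π;  (5)²·∫sin(5x)² dx = 25·π/2 = 25*π/2.
  u² cross terms: 2·(-2)·(5)·∫cos(3x)·sin(5x) dx = -20·(0) = 0.
  So ∫_0^π u² dx = 2*π + 25*π/2 + 0 = 29*π/2.
  (u')² squared terms: (6)²·∫sin(3x)² dx = 36·π/2 = 18*π;  (25)²·∫cos(5x)² dx = 625·π/2 = 625*π/2.
  (u')² cross terms: 2·(6)·(25)·∫sin(3x)·cos(5x) dx = 300·(0) = 0.
  So ∫_0^π (u')² dx = 18*π + 625*π/2 + 0 = 661*π/2.
||u||_{H^1}^2 = (29*π/2) + (661*π/2) = 345*π.


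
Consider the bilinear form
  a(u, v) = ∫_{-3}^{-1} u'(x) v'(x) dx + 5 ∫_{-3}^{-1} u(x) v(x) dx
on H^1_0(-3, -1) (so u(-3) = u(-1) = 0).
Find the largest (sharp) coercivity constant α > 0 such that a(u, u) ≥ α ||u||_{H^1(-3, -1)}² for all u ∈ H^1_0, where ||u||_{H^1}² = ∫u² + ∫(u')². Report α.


α = 1

Coercivity of a(·,·) on H^1_0(-3, -1) means a(u, u) ≥ α ||u||_{H^1}² for every u ∈ H^1_0.
The interval has length L = 2, and Poincaré/coercivity depend only on L. Here a(u, u) = ∫(u')² + (5)·∫u².
Here c = 5 ≥ 1, so a(u,u) = ∫(u')² + c∫u² ≥ ∫(u')² + ∫u² = ||u||_{H^1}², i.e. α = 1 works. No larger α is possible: a(u,u) ≥ α||u||_{H^1}² means (1−α)∫(u')² ≥ (α−c)∫u², and for the modes u_n = sin(nπ(x−x₀)/L) (x₀ the left endpoint) one has ∫u_n²/∫(u_n')² = (L/(nπ))² → 0, so a(u_n,u_n)/||u_n||_{H^1}² → 1. Hence the optimal constant is α = 1.
Therefore α = 1.


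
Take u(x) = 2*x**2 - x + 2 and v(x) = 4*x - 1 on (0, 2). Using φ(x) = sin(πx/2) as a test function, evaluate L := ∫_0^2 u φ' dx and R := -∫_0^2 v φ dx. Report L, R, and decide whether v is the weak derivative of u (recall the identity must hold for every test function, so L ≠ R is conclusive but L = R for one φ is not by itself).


LHS = -12/π, RHS = -12/π. Yes, v = u' weakly.

u(x) = 2*x**2 - x + 2, classical derivative u'(x) = 4*x - 1.
φ(x) = sin(πx/2), so φ'(x) = π*cos(π*x/2)/2.
Note φ(0) = φ(2) = 0, so the boundary term u·φ vanishes.
LHS = ∫_0^2 u(x) φ'(x) dx = ∫_0^2 (π*x^2*cos(π*x/2) - π*x*cos(π*x/2)/2 + π*cos(π*x/2)) dx. Term by term:
  ∫_0^2 π*cos(π*x/2) dx = 0;  ∫_0^2 π*x^2*cos(π*x/2) dx = -16/π;  ∫_0^2 -π*x*cos(π*x/2)/2 dx = 4/π.
Sum: 0 − 16/π + 4/π = -12/π.
So LHS = -12/π.
∫_0^2 v(x) φ(x) dx = ∫_0^2 (4*x*sin(π*x/2) - sin(π*x/2)) dx. Term by term:
  ∫_0^2 -sin(π*x/2) dx = -4/π;  ∫_0^2 4*x*sin(π*x/2) dx = 16/π.
Sum: -4/π + 16/π = 12/π.
So RHS = -∫_0^2 v(x) φ(x) dx = -12/π.
LHS = RHS, so the identity holds for this test φ.
Moreover u is smooth here and v(x) = u'(x) = 4*x - 1 pointwise, so the identity holds for every test function. Hence v is the weak derivative of u.


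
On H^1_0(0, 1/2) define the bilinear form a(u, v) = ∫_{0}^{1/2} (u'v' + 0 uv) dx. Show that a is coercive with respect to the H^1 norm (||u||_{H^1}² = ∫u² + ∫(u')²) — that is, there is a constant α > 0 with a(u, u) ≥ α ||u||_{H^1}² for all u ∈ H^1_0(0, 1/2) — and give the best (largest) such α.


α = 4*π^2/(1 + 4*π^2)

Coercivity of a(·,·) on H^1_0(0, 1/2) means a(u, u) ≥ α ||u||_{H^1}² for every u ∈ H^1_0.
The interval has length L = 1/2, and Poincaré/coercivity depend only on L. Here a(u, u) = ∫(u')² + (0)·∫u².
Here c = 0, so a(u,u) = ∫(u')² alone. The condition a(u,u) ≥ α||u||_{H^1}² reads (1−α)∫(u')² ≥ (α−c)∫u². Any admissible α is ≤ 1 (rapidly oscillating u have ∫u²/∫(u')² → 0), and α = 1 would force 0 ≥ (1−c)∫u², impossible since c < 1; so 1−α > 0. By the sharp Poincaré inequality on H^1_0 of an interval of length L, ∫(u')² ≥ (π/L)²∫u² with equality for the first sine mode sin(π(x−x₀)/L) (x₀ the left endpoint), so the inequality holds for all u iff (1−α)(π/L)² ≥ α − c, i.e. α ≤ ((π/L)² + c)/((π/L)² + 1) = (1 + c(L/π)²)/(1 + (L/π)²). (Direct route, valid since c ≤ 0: Poincaré gives c∫u² ≥ c(L/π)²∫(u')², so a(u,u) ≥ (1 + c(L/π)²)∫(u')², while ||u||_{H^1}² ≤ (1 + (L/π)²)∫(u')²; dividing yields the same α.) With (π/L)² = 4*π^2 and c = 0, the largest admissible constant is α = ((π/L)² + c)/((π/L)² + 1).
Simplifying, α = 4*π^2/(1 + 4*π^2).


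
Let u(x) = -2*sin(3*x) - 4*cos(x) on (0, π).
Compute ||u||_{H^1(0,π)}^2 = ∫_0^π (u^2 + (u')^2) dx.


||u||_{H^1(0,π)}^2 = 36*π

u'(x) = 4*sin(x) - 6*cos(3*x).
Expand u² and (u')² and integrate term by term on (0, π), using: for integers n ≥ 1, ∫_0^π sin²(nx) dx = ∫_0^π cos²(nx) dx = π/2; for n ≠ n', ∫_0^π sin(nx)sin(n'x) dx = ∫_0^π cos(nx)cos(n'x) dx = 0; and by product-to-sum, ∫_0^π sin(nx)cos(n'x) dx = ½∫_0^π [sin((n+n')x) + sin((n−n')x)] dx, which is 0 when n+n' is even and 2n/(n²−n'²) when n+n' is odd (it need not vanish on (0, π)).
  u² squared terms: (-4)²·∫cos(x)² dx = 16·π/2 = 8*π;  (-2)²·∫sin(3x)² dx = 4·π/2 = 2*π.
  u² cross terms: 2·(-4)·(-2)·∫cos(x)·sin(3x) dx = 16·(0) = 0.
  So ∫_0^π u² dx = 8*π + 2*π + 0 = 10*π.
  (u')² squared terms: (-6)²·∫cos(3x)² dx = 36·π/2 = 18*π;  (4)²·∫sin(x)² dx = 16·π/2 = 8*π.
  (u')² cross terms: 2·(-6)·(4)·∫cos(3x)·sin(x) dx = -48·(0) = 0.
  So ∫_0^π (u')² dx = 18*π + 8*π + 0 = 26*π.
||u||_{H^1}^2 = (10*π) + (26*π) = 36*π.


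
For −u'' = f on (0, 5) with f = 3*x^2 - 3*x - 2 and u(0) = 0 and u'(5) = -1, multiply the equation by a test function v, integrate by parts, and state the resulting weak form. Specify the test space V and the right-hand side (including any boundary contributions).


V = {v ∈ H^1(0, 5) : v(0) = 0} (test functions vanish at x = 0 where u is specified); weak form: ∫_0^5 u'v' dx = ∫_0^5 (3*x^2 - 3*x - 2) v dx − v(5) for all v ∈ V.

Multiply both sides by a test function v and integrate from 0 to 5:
  ∫_0^5 −u''(x) v(x) dx = ∫_0^5 f(x) v(x) dx.
Integrate the LHS by parts once:
  ∫_0^5 −u'' v dx = −[u'(x) v(x)]_0^5 + ∫_0^5 u'(x) v'(x) dx.
Thus ∫_0^5 u'(x) v'(x) dx = ∫_0^5 f(x) v(x) dx + [u'(x) v(x)]_0^5.
Choose V so that boundary terms are either known or forced to vanish.
Mixed BC: u(0) = 0 (Dirichlet) and u'(5) = -1 (Neumann). Define V = {v ∈ H^1(0, 5) : v(0) = 0}. Then [u' v]_0^5 = u'(5)·v(5) − u'(0)·0 = − v(5).
Weak formulation: find u (satisfying any essential BC) such that ∫_0^5 u'(x) v'(x) dx = ∫_0^5 f v dx − v(5) for all v ∈ V (Dirichlet at 0 absorbed into V; Neumann datum at x = 5 contributes the boundary term).
Substituting f(x) = 3*x^2 - 3*x - 2, the right-hand side is ∫_0^5 (3*x^2 - 3*x - 2) v dx − v(5).


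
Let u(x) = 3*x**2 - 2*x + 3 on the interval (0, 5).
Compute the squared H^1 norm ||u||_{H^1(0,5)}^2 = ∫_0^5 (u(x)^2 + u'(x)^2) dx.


||u||_{H^1}^2 = 17345/3

The H^1 norm (squared) on an interval (0, L) is
  ||u||_{H^1}^2 = ∫_0^L u(x)^2 dx + ∫_0^L u'(x)^2 dx.
Compute u'(x) = 6*x - 2.
Then u(x)^2 = 9*x**4 - 12*x**3 + 22*x**2 - 12*x + 9 and u'(x)^2 = 36*x**2 - 24*x + 4.
Integrate each monomial from 0 to 5 using ∫_0^5 c·x^n dx = c·5^(n+1)/(n+1):
  ∫_0^5 u(x)^2 dx = ∫_0^5 (9*x^4 - 12*x^3 + 22*x^2 - 12*x + 9) dx. Term by term:
    ∫_0^5 9*x^4 dx = 5625;  ∫_0^5 -12*x^3 dx = -1875;  ∫_0^5 22*x^2 dx = 2750/3;
    ∫_0^5 -12*x dx = -150;  ∫_0^5 9 dx = 45.
  Sum: 5625 − 1875 + 2750/3 − 150 + 45 = 13685/3.
  ∫_0^5 u'(x)^2 dx = ∫_0^5 (36*x^2 - 24*x + 4) dx. Term by term:
    ∫_0^5 36*x^2 dx = 1500;  ∫_0^5 -24*x dx = -300;  ∫_0^5 4 dx = 20.
  Sum: 1500 − 300 + 20 = 1220.
Adding: ||u||_{H^1}^2 = 13685/3 + 1220 = 17345/3.


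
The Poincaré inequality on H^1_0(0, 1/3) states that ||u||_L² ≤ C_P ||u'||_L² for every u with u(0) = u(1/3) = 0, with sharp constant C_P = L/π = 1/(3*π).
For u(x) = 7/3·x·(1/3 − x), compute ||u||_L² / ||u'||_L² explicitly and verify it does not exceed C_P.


||u||_L² / ||u'||_L² = sqrt(10)/30 < C_P = 1/(3*π).

u(x) = 7/3·x·(1/3 − x), so u'(x) = 7/9 - 14*x/3.
u(x) = 7/3·x·(1/3 − x) vanishes at x = 0 and x = 1/3, so u ∈ H^1_0(0, 1/3). Differentiate via the product rule and integrate the resulting polynomials term by term.
  ∫_0^1/3 u² dx = ∫_0^1/3 (49*x^4/9 - 98*x^3/27 + 49*x^2/81) dx. Term by term:
    ∫_0^1/3 49*x^4/9 dx = 49/10935;  ∫_0^1/3 -98*x^3/27 dx = -49/4374;  ∫_0^1/3 49*x^2/81 dx = 49/6561.
  Sum: 49/10935 − 49/4374 + 49/6561 = 49/65610.
  ∫_0^1/3 (u')² dx = ∫_0^1/3 (196*x^2/9 - 196*x/27 + 49/81) dx. Term by term:
    ∫_0^1/3 196*x^2/9 dx = 196/729;  ∫_0^1/3 -196*x/27 dx = -98/243;  ∫_0^1/3 49/81 dx = 49/243.
  Sum: 196/729 − 98/243 + 49/243 = 49/729.
∫_0^1/3 u² dx = 49/65610, so ||u||_L² = 7*sqrt(10)/810.
∫_0^1/3 (u')² dx = 49/729, so ||u'||_L² = 7/27.
Ratio ||u||_L² / ||u'||_L² = sqrt(10)/30.
Sharp Poincaré constant on H^1_0(0, 1/3) is C_P = L/π = 1/(3*π), achieved by sin(3*π·x).
A polynomial bump cannot attain the sharp Poincaré constant (only the first sine eigenfunction does), so the ratio is strictly less than C_P, consistent with ||u||_L² ≤ C_P ||u'||_L².


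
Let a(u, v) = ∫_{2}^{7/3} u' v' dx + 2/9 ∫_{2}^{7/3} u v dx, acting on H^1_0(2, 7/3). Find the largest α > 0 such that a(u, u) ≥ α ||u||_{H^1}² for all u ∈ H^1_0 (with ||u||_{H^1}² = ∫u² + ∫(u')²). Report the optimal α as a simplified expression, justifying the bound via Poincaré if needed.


α = (2 + 81*π^2)/(9*(1 + 9*π^2))

Coercivity of a(·,·) on H^1_0(2, 7/3) means a(u, u) ≥ α ||u||_{H^1}² for every u ∈ H^1_0.
The interval has length L = 1/3, and Poincaré/coercivity depend only on L. Here a(u, u) = ∫(u')² + (2/9)·∫u².
Here 0 < c = 2/9 < 1. The condition a(u,u) ≥ α||u||_{H^1}² reads (1−α)∫(u')² ≥ (α−c)∫u². Any admissible α is ≤ 1 (rapidly oscillating u have ∫u²/∫(u')² → 0), and α = 1 would force 0 ≥ (1−c)∫u², impossible since c < 1; so 1−α > 0. By the sharp Poincaré inequality on H^1_0 of an interval of length L, ∫(u')² ≥ (π/L)²∫u² with equality for the first sine mode sin(π(x−x₀)/L) (x₀ the left endpoint), so the inequality holds for all u iff (1−α)(π/L)² ≥ α − c, i.e. α ≤ ((π/L)² + c)/((π/L)² + 1) = (1 + c(L/π)²)/(1 + (L/π)²). With (π/L)² = 9*π^2 and c = 2/9, the largest admissible constant is α = ((π/L)² + c)/((π/L)² + 1).
Simplifying, α = (2 + 81*π^2)/(9*(1 + 9*π^2)).


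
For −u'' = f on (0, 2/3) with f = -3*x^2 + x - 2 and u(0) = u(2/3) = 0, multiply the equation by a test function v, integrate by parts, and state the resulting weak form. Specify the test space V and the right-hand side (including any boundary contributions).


V = H^1_0(0, 2/3) (so v(0) = v(2/3) = 0); weak form: ∫_0^2/3 u'v' dx = ∫_0^2/3 (-3*x^2 + x - 2) v dx for all v ∈ V.

Multiply both sides by a test function v and integrate from 0 to 2/3:
  ∫_0^2/3 −u''(x) v(x) dx = ∫_0^2/3 f(x) v(x) dx.
Integrate the LHS by parts once:
  ∫_0^2/3 −u'' v dx = −[u'(x) v(x)]_0^2/3 + ∫_0^2/3 u'(x) v'(x) dx.
Thus ∫_0^2/3 u'(x) v'(x) dx = ∫_0^2/3 f(x) v(x) dx + [u'(x) v(x)]_0^2/3.
Choose V so that boundary terms are either known or forced to vanish.
u is Dirichlet: u(0) = u(2/3) = 0. Let V = H^1_0(0, 2/3); then v(0) = v(2/3) = 0, and [u' v]_0^2/3 = 0.
Weak formulation: find u (satisfying any essential BC) such that ∫_0^2/3 u'(x) v'(x) dx = ∫_0^2/3 f v dx for all v ∈ V.
Substituting f(x) = -3*x^2 + x - 2, the right-hand side is ∫_0^2/3 (-3*x^2 + x - 2) v dx.


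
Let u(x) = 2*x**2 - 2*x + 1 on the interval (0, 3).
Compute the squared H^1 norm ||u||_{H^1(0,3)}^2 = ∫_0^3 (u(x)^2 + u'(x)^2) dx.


||u||_{H^1}^2 = 867/5

The H^1 norm (squared) on an interval (0, L) is
  ||u||_{H^1}^2 = ∫_0^L u(x)^2 dx + ∫_0^L u'(x)^2 dx.
Compute u'(x) = 4*x - 2.
Then u(x)^2 = 4*x**4 - 8*x**3 + 8*x**2 - 4*x + 1 and u'(x)^2 = 16*x**2 - 16*x + 4.
Integrate each monomial from 0 to 3 using ∫_0^3 c·x^n dx = c·3^(n+1)/(n+1):
  ∫_0^3 u(x)^2 dx = ∫_0^3 (4*x^4 - 8*x^3 + 8*x^2 - 4*x + 1) dx. Term by term:
    ∫_0^3 4*x^4 dx = 972/5;  ∫_0^3 -8*x^3 dx = -162;  ∫_0^3 8*x^2 dx = 72;
    ∫_0^3 -4*x dx = -18;  ∫_0^3 1 dx = 3.
  Sum: 972/5 − 162 + 72 − 18 + 3 = 447/5.
  ∫_0^3 u'(x)^2 dx = ∫_0^3 (16*x^2 - 16*x + 4) dx. Term by term:
    ∫_0^3 16*x^2 dx = 144;  ∫_0^3 -16*x dx = -72;  ∫_0^3 4 dx = 12.
  Sum: 144 − 72 + 12 = 84.
Adding: ||u||_{H^1}^2 = 447/5 + 84 = 867/5.


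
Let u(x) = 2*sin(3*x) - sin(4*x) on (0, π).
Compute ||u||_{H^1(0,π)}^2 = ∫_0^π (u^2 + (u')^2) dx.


||u||_{H^1(0,π)}^2 = 57*π/2

u'(x) = 6*cos(3*x) - 4*cos(4*x).
Expand u² and (u')² and integrate term by term on (0, π), using: for integers n ≥ 1, ∫_0^π sin²(nx) dx = ∫_0^π cos²(nx) dx = π/2; for n ≠ n', ∫_0^π sin(nx)sin(n'x) dx = ∫_0^π cos(nx)cos(n'x) dx = 0; and by product-to-sum, ∫_0^π sin(nx)cos(n'x) dx = ½∫_0^π [sin((n+n')x) + sin((n−n')x)] dx, which is 0 when n+n' is even and 2n/(n²−n'²) when n+n' is odd (it need not vanish on (0, π)).
  u² squared terms: (-1)²·∫sin(4x)² dx = 1·π/2 = π/2;  (2)²·∫sin(3x)² dx = 4·π/2 = 2*π.
  u² cross terms: 2·(-1)·(2)·∫sin(4x)·sin(3x) dx = -4·(0) = 0.
  So ∫_0^π u² dx = π/2 + 2*π + 0 = 5*π/2.
  (u')² squared terms: (-4)²·∫cos(4x)² dx = 16·π/2 = 8*π;  (6)²·∫cos(3x)² dx = 36·π/2 = 18*π.
  (u')² cross terms: 2·(-4)·(6)·∫cos(4x)·cos(3x) dx = -48·(0) = 0.
  So ∫_0^π (u')² dx = 8*π + 18*π + 0 = 26*π.
||u||_{H^1}^2 = (5*π/2) + (26*π) = 57*π/2.


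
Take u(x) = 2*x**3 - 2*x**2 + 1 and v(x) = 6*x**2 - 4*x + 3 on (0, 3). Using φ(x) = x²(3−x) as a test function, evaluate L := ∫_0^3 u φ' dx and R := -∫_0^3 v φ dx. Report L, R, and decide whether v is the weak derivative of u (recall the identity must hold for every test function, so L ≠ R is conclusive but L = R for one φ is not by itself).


LHS = -486/5, RHS = -2349/20. No, v is not the weak derivative of u.

u(x) = 2*x**3 - 2*x**2 + 1, classical derivative u'(x) = 6*x**2 - 4*x.
φ(x) = x²(3−x), so φ'(x) = 3*x*(2 - x).
Note φ(0) = φ(3) = 0, so the boundary term u·φ vanishes.
LHS = ∫_0^3 u(x) φ'(x) dx = ∫_0^3 (-6*x^5 + 18*x^4 - 12*x^3 - 3*x^2 + 6*x) dx. Term by term:
  ∫_0^3 -6*x^5 dx = -729;  ∫_0^3 18*x^4 dx = 4374/5;  ∫_0^3 -12*x^3 dx = -243;
  ∫_0^3 -3*x^2 dx = -27;  ∫_0^3 6*x dx = 27.
Sum: -729 + 4374/5 − 243 − 27 + 27 = -486/5.
So LHS = -486/5.
∫_0^3 v(x) φ(x) dx = ∫_0^3 (-6*x^5 + 22*x^4 - 15*x^3 + 9*x^2) dx. Term by term:
  ∫_0^3 -6*x^5 dx = -729;  ∫_0^3 22*x^4 dx = 5346/5;  ∫_0^3 -15*x^3 dx = -1215/4;
  ∫_0^3 9*x^2 dx = 81.
Sum: -729 + 5346/5 − 1215/4 + 81 = 2349/20.
So RHS = -∫_0^3 v(x) φ(x) dx = -2349/20.
LHS − RHS = 81/4 ≠ 0, so the identity fails.
(For a valid weak derivative the identity must hold for EVERY test function, in particular this one. The failure shows v is NOT the weak derivative of u.)
Correct weak derivative would be u'(x) = 6*x**2 - 4*x.


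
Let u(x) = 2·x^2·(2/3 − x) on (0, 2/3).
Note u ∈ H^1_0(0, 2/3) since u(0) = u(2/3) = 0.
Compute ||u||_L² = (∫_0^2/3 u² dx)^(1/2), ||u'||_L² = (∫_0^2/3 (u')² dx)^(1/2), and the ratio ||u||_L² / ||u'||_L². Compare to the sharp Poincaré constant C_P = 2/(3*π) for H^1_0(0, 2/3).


||u||_L² / ||u'||_L² = sqrt(14)/21 < C_P = 2/(3*π).

u(x) = 2·x^2·(2/3 − x), so u'(x) = 2*x*(4 - 9*x)/3.
u(x) = 2·x^2·(2/3 − x) vanishes at x = 0 and x = 2/3, so u ∈ H^1_0(0, 2/3). Differentiate via the product rule and integrate the resulting polynomials term by term.
  ∫_0^2/3 u² dx = ∫_0^2/3 (4*x^6 - 16*x^5/3 + 16*x^4/9) dx. Term by term:
    ∫_0^2/3 4*x^6 dx = 512/15309;  ∫_0^2/3 -16*x^5/3 dx = -512/6561;  ∫_0^2/3 16*x^4/9 dx = 512/10935.
  Sum: 512/15309 − 512/6561 + 512/10935 = 512/229635.
  ∫_0^2/3 (u')² dx = ∫_0^2/3 (36*x^4 - 32*x^3 + 64*x^2/9) dx. Term by term:
    ∫_0^2/3 36*x^4 dx = 128/135;  ∫_0^2/3 -32*x^3 dx = -128/81;  ∫_0^2/3 64*x^2/9 dx = 512/729.
  Sum: 128/135 − 128/81 + 512/729 = 256/3645.
∫_0^2/3 u² dx = 512/229635, so ||u||_L² = 16*sqrt(70)/2835.
∫_0^2/3 (u')² dx = 256/3645, so ||u'||_L² = 16*sqrt(5)/135.
Ratio ||u||_L² / ||u'||_L² = sqrt(14)/21.
Sharp Poincaré constant on H^1_0(0, 2/3) is C_P = L/π = 2/(3*π), achieved by sin(3*π/2·x).
A polynomial bump cannot attain the sharp Poincaré constant (only the first sine eigenfunction does), so the ratio is strictly less than C_P, consistent with ||u||_L² ≤ C_P ||u'||_L².


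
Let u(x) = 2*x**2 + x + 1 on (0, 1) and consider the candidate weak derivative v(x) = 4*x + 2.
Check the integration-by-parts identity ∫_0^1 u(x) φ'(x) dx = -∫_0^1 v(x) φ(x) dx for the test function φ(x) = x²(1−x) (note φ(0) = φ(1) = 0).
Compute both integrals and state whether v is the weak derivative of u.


LHS = -17/60, RHS = -11/30. No, v is not the weak derivative of u.

u(x) = 2*x**2 + x + 1, classical derivative u'(x) = 4*x + 1.
φ(x) = x²(1−x), so φ'(x) = x*(2 - 3*x).
Note φ(0) = φ(1) = 0, so the boundary term u·φ vanishes.
LHS = ∫_0^1 u(x) φ'(x) dx = ∫_0^1 (-6*x^4 + x^3 - x^2 + 2*x) dx. Term by term:
  ∫_0^1 -6*x^4 dx = -6/5;  ∫_0^1 x^3 dx = 1/4;  ∫_0^1 -x^2 dx = -1/3;
  ∫_0^1 2*x dx = 1.
Sum: -6/5 + 1/4 − 1/3 + 1 = -17/60.
So LHS = -17/60.
∫_0^1 v(x) φ(x) dx = ∫_0^1 (-4*x^4 + 2*x^3 + 2*x^2) dx. Term by term:
  ∫_0^1 -4*x^4 dx = -4/5;  ∫_0^1 2*x^3 dx = 1/2;  ∫_0^1 2*x^2 dx = 2/3.
Sum: -4/5 + 1/2 + 2/3 = 11/30.
So RHS = -∫_0^1 v(x) φ(x) dx = -11/30.
LHS − RHS = 1/12 ≠ 0, so the identity fails.
(For a valid weak derivative the identity must hold for EVERY test function, in particular this one. The failure shows v is NOT the weak derivative of u.)
Correct weak derivative would be u'(x) = 4*x + 1.


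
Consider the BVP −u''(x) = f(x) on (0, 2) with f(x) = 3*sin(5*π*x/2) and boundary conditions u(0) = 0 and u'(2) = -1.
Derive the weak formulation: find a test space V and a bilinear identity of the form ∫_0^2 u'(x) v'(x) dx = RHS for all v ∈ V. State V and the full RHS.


V = {v ∈ H^1(0, 2) : v(0) = 0} (test functions vanish at x = 0 where u is specified); weak form: ∫_0^2 u'v' dx = ∫_0^2 (3*sin(5*π*x/2)) v dx − v(2) for all v ∈ V.

Multiply both sides by a test function v and integrate from 0 to 2:
  ∫_0^2 −u''(x) v(x) dx = ∫_0^2 f(x) v(x) dx.
Integrate the LHS by parts once:
  ∫_0^2 −u'' v dx = −[u'(x) v(x)]_0^2 + ∫_0^2 u'(x) v'(x) dx.
Thus ∫_0^2 u'(x) v'(x) dx = ∫_0^2 f(x) v(x) dx + [u'(x) v(x)]_0^2.
Choose V so that boundary terms are either known or forced to vanish.
Mixed BC: u(0) = 0 (Dirichlet) and u'(2) = -1 (Neumann). Define V = {v ∈ H^1(0, 2) : v(0) = 0}. Then [u' v]_0^2 = u'(2)·v(2) − u'(0)·0 = − v(2).
Weak formulation: find u (satisfying any essential BC) such that ∫_0^2 u'(x) v'(x) dx = ∫_0^2 f v dx − v(2) for all v ∈ V (Dirichlet at 0 absorbed into V; Neumann datum at x = 2 contributes the boundary term).
Substituting f(x) = 3*sin(5*π*x/2), the right-hand side is ∫_0^2 (3*sin(5*π*x/2)) v dx − v(2).


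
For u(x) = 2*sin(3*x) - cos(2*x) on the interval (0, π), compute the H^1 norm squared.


||u||_{H^1(0,π)}^2 = -24 + 45*π/2

u'(x) = 2*sin(2*x) + 6*cos(3*x).
Expand u² and (u')² and integrate term by term on (0, π), using: for integers n ≥ 1, ∫_0^π sin²(nx) dx = ∫_0^π cos²(nx) dx = π/2; for n ≠ n', ∫_0^π sin(nx)sin(n'x) dx = ∫_0^π cos(nx)cos(n'x) dx = 0; and by product-to-sum, ∫_0^π sin(nx)cos(n'x) dx = ½∫_0^π [sin((n+n')x) + sin((n−n')x)] dx, which is 0 when n+n' is even and 2n/(n²−n'²) when n+n' is odd (it need not vanish on (0, π)).
  u² squared terms: (-1)²·∫cos(2x)² dx = 1·π/2 = π/2;  (2)²·∫sin(3x)² dx = 4·π/2 = 2*π.
  u² cross terms: 2·(-1)·(2)·∫cos(2x)·sin(3x) dx = -4·(6/5) = -24/5.
  So ∫_0^π u² dx = π/2 + 2*π − 24/5 = -24/5 + 5*π/2.
  (u')² squared terms: (2)²·∫sin(2x)² dx = 4·π/2 = 2*π;  (6)²·∫cos(3x)² dx = 36·π/2 = 18*π.
  (u')² cross terms: 2·(2)·(6)·∫sin(2x)·cos(3x) dx = 24·(-4/5) = -96/5.
  So ∫_0^π (u')² dx = 2*π + 18*π − 96/5 = -96/5 + 20*π.
||u||_{H^1}^2 = (-24/5 + 5*π/2) + (-96/5 + 20*π) = -24 + 45*π/2.


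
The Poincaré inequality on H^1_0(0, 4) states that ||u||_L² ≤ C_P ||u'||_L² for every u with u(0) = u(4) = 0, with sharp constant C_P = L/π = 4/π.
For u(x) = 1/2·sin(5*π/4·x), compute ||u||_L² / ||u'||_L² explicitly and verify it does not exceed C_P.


||u||_L² / ||u'||_L² = 4/(5*π) < C_P = 4/π.

u(x) = 1/2·sin(5*π/4·x), so u'(x) = 5*π*cos(5*π*x/4)/8.
Writing u(x) = A·sin(kπx/L) with A = 1/2 and k = 5, use ∫_0^L sin²(kπx/L) dx = L/2 and ∫_0^L cos²(kπx/L) dx = L/2.
u² = 1/4·sin²(5*π/4·x) and (u')² = 25*π^2/64·cos²(5*π/4·x), and each of sin², cos² integrates to L/2 = 2 over (0, 4).
∫_0^4 u² dx = 1/2, so ||u||_L² = sqrt(2)/2.
∫_0^4 (u')² dx = 25*π^2/32, so ||u'||_L² = 5*sqrt(2)*π/8.
Ratio ||u||_L² / ||u'||_L² = 4/(5*π).
Sharp Poincaré constant on H^1_0(0, 4) is C_P = L/π = 4/π, achieved by sin(π/4·x).
This is the k = 5 harmonic; the ratio L/(kπ) is strictly less than C_P = L/π, consistent with the sharp inequality ||u||_L² ≤ C_P ||u'||_L².


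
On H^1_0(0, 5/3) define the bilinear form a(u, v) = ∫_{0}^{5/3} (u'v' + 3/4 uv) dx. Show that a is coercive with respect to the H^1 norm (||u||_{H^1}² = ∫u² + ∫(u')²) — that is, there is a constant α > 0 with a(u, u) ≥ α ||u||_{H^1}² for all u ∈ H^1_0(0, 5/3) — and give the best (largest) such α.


α = 3*(25 + 12*π^2)/(4*(25 + 9*π^2))

Coercivity of a(·,·) on H^1_0(0, 5/3) means a(u, u) ≥ α ||u||_{H^1}² for every u ∈ H^1_0.
The interval has length L = 5/3, and Poincaré/coercivity depend only on L. Here a(u, u) = ∫(u')² + (3/4)·∫u².
Here 0 < c = 3/4 < 1. The condition a(u,u) ≥ α||u||_{H^1}² reads (1−α)∫(u')² ≥ (α−c)∫u². Any admissible α is ≤ 1 (rapidly oscillating u have ∫u²/∫(u')² → 0), and α = 1 would force 0 ≥ (1−c)∫u², impossible since c < 1; so 1−α > 0. By the sharp Poincaré inequality on H^1_0 of an interval of length L, ∫(u')² ≥ (π/L)²∫u² with equality for the first sine mode sin(π(x−x₀)/L) (x₀ the left endpoint), so the inequality holds for all u iff (1−α)(π/L)² ≥ α − c, i.e. α ≤ ((π/L)² + c)/((π/L)² + 1) = (1 + c(L/π)²)/(1 + (L/π)²). With (π/L)² = 9*π^2/25 and c = 3/4, the largest admissible constant is α = ((π/L)² + c)/((π/L)² + 1).
Simplifying, α = 3*(25 + 12*π^2)/(4*(25 + 9*π^2)).


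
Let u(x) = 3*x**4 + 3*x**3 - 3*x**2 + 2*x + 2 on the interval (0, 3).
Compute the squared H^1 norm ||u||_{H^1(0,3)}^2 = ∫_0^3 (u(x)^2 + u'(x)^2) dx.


||u||_{H^1}^2 = 2799807/28

The H^1 norm (squared) on an interval (0, L) is
  ||u||_{H^1}^2 = ∫_0^L u(x)^2 dx + ∫_0^L u'(x)^2 dx.
Compute u'(x) = 12*x**3 + 9*x**2 - 6*x + 2.
Then u(x)^2 = 9*x**8 + 18*x**7 - 9*x**6 - 6*x**5 + 33*x**4 - 8*x**2 + 8*x + 4 and u'(x)^2 = 144*x**6 + 216*x**5 - 63*x**4 - 60*x**3 + 72*x**2 - 24*x + 4.
Integrate each monomial from 0 to 3 using ∫_0^3 c·x^n dx = c·3^(n+1)/(n+1):
  ∫_0^3 u(x)^2 dx = ∫_0^3 (9*x^8 + 18*x^7 - 9*x^6 - 6*x^5 + 33*x^4 - 8*x^2 + 8*x + 4) dx. Term by term:
    ∫_0^3 9*x^8 dx = 19683;  ∫_0^3 18*x^7 dx = 59049/4;  ∫_0^3 -9*x^6 dx = -19683/7;
    ∫_0^3 -6*x^5 dx = -729;  ∫_0^3 33*x^4 dx = 8019/5;  ∫_0^3 -8*x^2 dx = -72;
    ∫_0^3 8*x dx = 36;  ∫_0^3 4 dx = 12.
  Sum: 19683 + 59049/4 − 19683/7 − 729 + 8019/5 − 72 + 36 + 12 = 4547787/140.
  ∫_0^3 u'(x)^2 dx = ∫_0^3 (144*x^6 + 216*x^5 - 63*x^4 - 60*x^3 + 72*x^2 - 24*x + 4) dx. Term by term:
    ∫_0^3 144*x^6 dx = 314928/7;  ∫_0^3 216*x^5 dx = 26244;  ∫_0^3 -63*x^4 dx = -15309/5;
    ∫_0^3 -60*x^3 dx = -1215;  ∫_0^3 72*x^2 dx = 648;  ∫_0^3 -24*x dx = -108;
    ∫_0^3 4 dx = 12.
  Sum: 314928/7 + 26244 − 15309/5 − 1215 + 648 − 108 + 12 = 2362812/35.
Adding: ||u||_{H^1}^2 = 4547787/140 + 2362812/35 = 2799807/28.


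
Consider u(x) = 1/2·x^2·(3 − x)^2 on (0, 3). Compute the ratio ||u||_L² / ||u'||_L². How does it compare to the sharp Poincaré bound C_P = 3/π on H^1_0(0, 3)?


||u||_L² / ||u'||_L² = sqrt(3)/2 < C_P = 3/π.

u(x) = 1/2·x^2·(3 − x)^2, so u'(x) = x*(x - 3)*(2*x - 3).
u(x) = 1/2·x^2·(3 − x)^2 vanishes at x = 0 and x = 3, so u ∈ H^1_0(0, 3). Differentiate via the product rule and integrate the resulting polynomials term by term.
  ∫_0^3 u² dx = ∫_0^3 (x^8/4 - 3*x^7 + 27*x^6/2 - 27*x^5 + 81*x^4/4) dx. Term by term:
    ∫_0^3 x^8/4 dx = 2187/4;  ∫_0^3 -3*x^7 dx = -19683/8;  ∫_0^3 27*x^6/2 dx = 59049/14;
    ∫_0^3 -27*x^5 dx = -6561/2;  ∫_0^3 81*x^4/4 dx = 19683/20.
  Sum: 2187/4 − 19683/8 + 59049/14 − 6561/2 + 19683/20 = 2187/280.
  ∫_0^3 (u')² dx = ∫_0^3 (4*x^6 - 36*x^5 + 117*x^4 - 162*x^3 + 81*x^2) dx. Term by term:
    ∫_0^3 4*x^6 dx = 8748/7;  ∫_0^3 -36*x^5 dx = -4374;  ∫_0^3 117*x^4 dx = 28431/5;
    ∫_0^3 -162*x^3 dx = -6561/2;  ∫_0^3 81*x^2 dx = 729.
  Sum: 8748/7 − 4374 + 28431/5 − 6561/2 + 729 = 729/70.
∫_0^3 u² dx = 2187/280, so ||u||_L² = 27*sqrt(210)/140.
∫_0^3 (u')² dx = 729/70, so ||u'||_L² = 27*sqrt(70)/70.
Ratio ||u||_L² / ||u'||_L² = sqrt(3)/2.
Sharp Poincaré constant on H^1_0(0, 3) is C_P = L/π = 3/π, achieved by sin(π/3·x).
A polynomial bump cannot attain the sharp Poincaré constant (only the first sine eigenfunction does), so the ratio is strictly less than C_P, consistent with ||u||_L² ≤ C_P ||u'||_L².
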